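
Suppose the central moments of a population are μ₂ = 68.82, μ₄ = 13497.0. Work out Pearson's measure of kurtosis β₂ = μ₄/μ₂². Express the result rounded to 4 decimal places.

2.8498

μ₂² = 68.82² = 4736.19240
μ₄/μ₂² = 13497.0 / 4736.19240 = 2.84976
β₂ ≈ 2.8498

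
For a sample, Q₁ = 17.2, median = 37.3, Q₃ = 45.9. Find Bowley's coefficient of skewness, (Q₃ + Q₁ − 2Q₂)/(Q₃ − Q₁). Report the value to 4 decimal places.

numerator: Q₃ + Q₁ − 2Q₂ = 45.9 + 17.2 − 2×37.3 = -11.5000
denominator: Q₃ − Q₁ = 45.9 − 17.2 = 28.7000
Bowley skewness = -11.5000 / 28.7000 ≈ -0.4007

-0.4007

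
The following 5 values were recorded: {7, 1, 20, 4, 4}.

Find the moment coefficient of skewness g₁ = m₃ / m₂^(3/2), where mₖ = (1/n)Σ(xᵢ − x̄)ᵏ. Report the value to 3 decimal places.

x̄ = (7 + 1 + 20 + 4 + 4) / 5 = 7.2000
deviations (xᵢ − x̄): -0.2000, -6.2000, 12.8000, -3.2000, -3.2000
Σ(xᵢ − x̄)² = 222.8000 ⇒ m₂ = 222.8000/5 = 44.56000
Σ(xᵢ − x̄)³ = 1793.2800 ⇒ m₃ = 1793.2800/5 = 358.65600
m₂^(3/2) = 44.56000^(1.5) = 297.45260
g₁ = m₃ / m₂^(3/2) = 358.65600 / 297.45260 ≈ 1.206

1.206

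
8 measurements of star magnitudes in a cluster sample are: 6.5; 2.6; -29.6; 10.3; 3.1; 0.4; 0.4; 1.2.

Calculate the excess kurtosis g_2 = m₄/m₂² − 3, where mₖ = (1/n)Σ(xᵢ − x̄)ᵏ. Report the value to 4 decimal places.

2.3381

x̄ = -0.6375
Σ(xᵢ − x̄)² = 1039.3788 ⇒ m₂ = 129.92234
Σ(xᵢ − x̄)⁴ = 720854.8043 ⇒ m₄ = 90106.85053
m₂² = 16879.81541
g_2 = m₄/m₂² − 3 = 5.33814 − 3 ≈ 2.3381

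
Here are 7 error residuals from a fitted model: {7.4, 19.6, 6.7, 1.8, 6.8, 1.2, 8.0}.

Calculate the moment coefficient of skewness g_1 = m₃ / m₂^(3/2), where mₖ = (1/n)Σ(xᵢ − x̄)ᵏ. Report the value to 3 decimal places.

x̄ = (7.4 + 19.6 + 6.7 + 1.8 + 6.8 + 1.2 + 8.0) / 7 = 7.3571
deviations (xᵢ − x̄): 0.0429, 12.2429, -0.6571, -5.5571, -0.5571, -6.1571, 0.6429
Σ(xᵢ − x̄)² = 219.8371 ⇒ m₂ = 219.8371/7 = 31.40531
Σ(xᵢ − x̄)³ = 1429.8263 ⇒ m₃ = 1429.8263/7 = 204.26090
m₂^(3/2) = 31.40531^(1.5) = 175.99671
g_1 = m₃ / m₂^(3/2) = 204.26090 / 175.99671 ≈ 1.161

1.161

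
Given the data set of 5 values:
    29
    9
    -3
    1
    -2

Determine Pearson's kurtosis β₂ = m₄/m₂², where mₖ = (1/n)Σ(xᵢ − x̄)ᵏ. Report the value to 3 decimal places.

x̄ = 6.8000
Σ(xᵢ − x̄)² = 704.8000 ⇒ m₂ = 140.96000
Σ(xᵢ − x̄)⁴ = 259266.9760 ⇒ m₄ = 51853.39520
m₂² = 19869.72160
β₂ = m₄/m₂² = 51853.39520 / 19869.72160 ≈ 2.610

2.610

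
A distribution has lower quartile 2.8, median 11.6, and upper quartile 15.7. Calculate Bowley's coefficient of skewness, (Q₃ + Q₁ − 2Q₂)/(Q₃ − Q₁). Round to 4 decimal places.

-0.3643

numerator: Q₃ + Q₁ − 2Q₂ = 15.7 + 2.8 − 2×11.6 = -4.7000
denominator: Q₃ − Q₁ = 15.7 − 2.8 = 12.9000
Bowley skewness = -4.7000 / 12.9000 ≈ -0.3643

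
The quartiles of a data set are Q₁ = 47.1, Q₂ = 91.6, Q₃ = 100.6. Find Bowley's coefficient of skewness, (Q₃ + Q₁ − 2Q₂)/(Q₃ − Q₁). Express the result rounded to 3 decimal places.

numerator: Q₃ + Q₁ − 2Q₂ = 100.6 + 47.1 − 2×91.6 = -35.5000
denominator: Q₃ − Q₁ = 100.6 − 47.1 = 53.5000
Bowley skewness = -35.5000 / 53.5000 ≈ -0.664

-0.664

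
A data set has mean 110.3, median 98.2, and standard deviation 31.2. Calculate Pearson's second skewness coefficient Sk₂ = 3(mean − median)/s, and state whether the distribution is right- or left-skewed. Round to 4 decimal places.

Sk₂ = 3(110.3 − 98.2) / 31.2 = 3 × 12.1000 / 31.2
    = 36.3000 / 31.2 ≈ 1.1635
Sk₂ > 0 ⇒ mean > median ⇒ right-skewed (positive skew).

1.1635, right-skewed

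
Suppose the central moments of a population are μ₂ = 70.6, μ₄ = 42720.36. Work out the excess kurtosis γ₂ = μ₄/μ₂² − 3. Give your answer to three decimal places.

5.571

μ₂² = 70.6² = 4984.36000
μ₄/μ₂² = 42720.36 / 4984.36000 = 8.57088
γ₂ = 8.57088 − 3 ≈ 5.571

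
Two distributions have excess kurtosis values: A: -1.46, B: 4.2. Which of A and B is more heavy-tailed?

B

Higher excess kurtosis ⇒ heavier tails relative to the normal distribution.
-1.46 vs 4.2: the larger is 4.2, so B has heavier tails. (B is leptokurtic — heavier-than-normal tails; the other is platykurtic.)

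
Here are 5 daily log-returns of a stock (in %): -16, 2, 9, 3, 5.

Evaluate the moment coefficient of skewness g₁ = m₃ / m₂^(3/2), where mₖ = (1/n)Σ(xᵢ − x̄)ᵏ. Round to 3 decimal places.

x̄ = (-16 + 2 + 9 + 3 + 5) / 5 = 0.6000
deviations (xᵢ − x̄): -16.6000, 1.4000, 8.4000, 2.4000, 4.4000
Σ(xᵢ − x̄)² = 373.2000 ⇒ m₂ = 373.2000/5 = 74.64000
Σ(xᵢ − x̄)³ = -3879.8400 ⇒ m₃ = -3879.8400/5 = -775.96800
m₂^(3/2) = 74.64000^(1.5) = 644.84813
g₁ = m₃ / m₂^(3/2) = -775.96800 / 644.84813 ≈ -1.203

-1.203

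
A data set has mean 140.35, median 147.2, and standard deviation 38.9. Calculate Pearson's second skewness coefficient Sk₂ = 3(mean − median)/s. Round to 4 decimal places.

Sk₂ = 3(140.35 − 147.2) / 38.9 = 3 × -6.8500 / 38.9
    = -20.5500 / 38.9 ≈ -0.5283

-0.5283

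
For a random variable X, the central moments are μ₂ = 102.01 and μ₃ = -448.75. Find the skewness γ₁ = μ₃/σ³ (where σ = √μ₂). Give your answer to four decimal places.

σ = √μ₂ = √102.01 = 10.10000
σ³ = μ₂^(3/2) = 1030.30100
γ₁ = μ₃/σ³ = -448.75 / 1030.30100 ≈ -0.4356

-0.4356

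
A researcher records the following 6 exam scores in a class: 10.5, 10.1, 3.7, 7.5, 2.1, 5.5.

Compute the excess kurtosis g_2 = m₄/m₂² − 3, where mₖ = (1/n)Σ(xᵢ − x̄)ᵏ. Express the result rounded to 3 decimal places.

-1.468

x̄ = 6.5667
Σ(xᵢ − x̄)² = 58.1333 ⇒ m₂ = 9.68889
Σ(xᵢ − x̄)⁴ = 862.8487 ⇒ m₄ = 143.80812
m₂² = 93.87457
g_2 = m₄/m₂² − 3 = 1.53192 − 3 ≈ -1.468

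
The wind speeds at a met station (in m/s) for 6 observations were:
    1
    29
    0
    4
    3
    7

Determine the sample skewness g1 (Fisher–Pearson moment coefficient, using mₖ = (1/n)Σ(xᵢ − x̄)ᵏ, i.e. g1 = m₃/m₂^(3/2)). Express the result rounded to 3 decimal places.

x̄ = (1 + 29 + 0 + 4 + 3 + 7) / 6 = 7.3333
deviations (xᵢ − x̄): -6.3333, 21.6667, -7.3333, -3.3333, -4.3333, -0.3333
Σ(xᵢ − x̄)² = 593.3333 ⇒ m₂ = 593.3333/6 = 98.88889
Σ(xᵢ − x̄)³ = 9404.4444 ⇒ m₃ = 9404.4444/6 = 1567.40741
m₂^(3/2) = 98.88889^(1.5) = 983.37972
g1 = m₃ / m₂^(3/2) = 1567.40741 / 983.37972 ≈ 1.594

1.594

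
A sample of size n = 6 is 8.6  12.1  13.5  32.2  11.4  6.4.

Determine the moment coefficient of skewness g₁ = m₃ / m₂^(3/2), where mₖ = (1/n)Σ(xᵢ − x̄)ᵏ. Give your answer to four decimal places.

1.4801

x̄ = (8.6 + 12.1 + 13.5 + 32.2 + 11.4 + 6.4) / 6 = 14.0333
deviations (xᵢ − x̄): -5.4333, -1.9333, -0.5333, 18.1667, -2.6333, -7.6333
Σ(xᵢ − x̄)² = 428.7733 ⇒ m₂ = 428.7733/6 = 71.46222
Σ(xᵢ − x̄)³ = 5364.6904 ⇒ m₃ = 5364.6904/6 = 894.11507
m₂^(3/2) = 71.46222^(1.5) = 604.10826
g₁ = m₃ / m₂^(3/2) = 894.11507 / 604.10826 ≈ 1.4801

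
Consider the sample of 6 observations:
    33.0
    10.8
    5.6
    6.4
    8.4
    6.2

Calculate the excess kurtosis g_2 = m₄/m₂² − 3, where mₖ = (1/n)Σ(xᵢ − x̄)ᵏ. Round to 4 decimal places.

x̄ = 11.7333
Σ(xᵢ − x̄)² = 560.9333 ⇒ m₂ = 93.48889
Σ(xᵢ − x̄)⁴ = 207835.0055 ⇒ m₄ = 34639.16759
m₂² = 8740.17235
g_2 = m₄/m₂² − 3 = 3.96321 − 3 ≈ 0.9632

0.9632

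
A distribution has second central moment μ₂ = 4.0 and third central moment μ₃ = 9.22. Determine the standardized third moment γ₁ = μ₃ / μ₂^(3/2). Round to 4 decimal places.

1.1525

σ = √μ₂ = √4.0 = 2.00000
σ³ = μ₂^(3/2) = 8.00000
γ₁ = μ₃/σ³ = 9.22 / 8.00000 ≈ 1.1525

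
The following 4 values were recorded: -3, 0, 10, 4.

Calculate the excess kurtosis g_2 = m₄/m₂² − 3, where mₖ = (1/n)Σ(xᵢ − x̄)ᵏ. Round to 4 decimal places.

-1.2554

x̄ = 2.7500
Σ(xᵢ − x̄)² = 94.7500 ⇒ m₂ = 23.68750
Σ(xᵢ − x̄)⁴ = 3915.5781 ⇒ m₄ = 978.89453
m₂² = 561.09766
g_2 = m₄/m₂² − 3 = 1.74461 − 3 ≈ -1.2554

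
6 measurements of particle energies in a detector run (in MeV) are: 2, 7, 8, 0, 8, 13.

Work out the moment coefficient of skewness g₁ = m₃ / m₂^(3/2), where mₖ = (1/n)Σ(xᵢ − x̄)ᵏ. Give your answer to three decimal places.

-0.063

x̄ = (2 + 7 + 8 + 0 + 8 + 13) / 6 = 6.3333
deviations (xᵢ − x̄): -4.3333, 0.6667, 1.6667, -6.3333, 1.6667, 6.6667
Σ(xᵢ − x̄)² = 109.3333 ⇒ m₂ = 109.3333/6 = 18.22222
Σ(xᵢ − x̄)³ = -29.5556 ⇒ m₃ = -29.5556/6 = -4.92593
m₂^(3/2) = 18.22222^(1.5) = 77.78610
g₁ = m₃ / m₂^(3/2) = -4.92593 / 77.78610 ≈ -0.063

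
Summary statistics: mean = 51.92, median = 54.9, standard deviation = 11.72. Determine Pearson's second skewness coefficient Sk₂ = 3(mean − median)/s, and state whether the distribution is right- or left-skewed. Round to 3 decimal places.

Sk₂ = 3(51.92 − 54.9) / 11.72 = 3 × -2.9800 / 11.72
    = -8.9400 / 11.72 ≈ -0.763
Sk₂ < 0 ⇒ mean < median ⇒ left-skewed (negative skew).

-0.763, left-skewed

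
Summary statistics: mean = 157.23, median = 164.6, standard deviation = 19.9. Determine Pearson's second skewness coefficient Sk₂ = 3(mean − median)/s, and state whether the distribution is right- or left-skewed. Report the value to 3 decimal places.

-1.111, left-skewed

Sk₂ = 3(157.23 − 164.6) / 19.9 = 3 × -7.3700 / 19.9
    = -22.1100 / 19.9 ≈ -1.111
Sk₂ < 0 ⇒ mean < median ⇒ left-skewed (negative skew).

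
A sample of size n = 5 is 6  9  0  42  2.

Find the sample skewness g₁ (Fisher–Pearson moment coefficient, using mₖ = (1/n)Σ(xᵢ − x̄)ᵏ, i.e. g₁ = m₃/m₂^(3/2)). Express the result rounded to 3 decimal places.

x̄ = (6 + 9 + 0 + 42 + 2) / 5 = 11.8000
deviations (xᵢ − x̄): -5.8000, -2.8000, -11.8000, 30.2000, -9.8000
Σ(xᵢ − x̄)² = 1188.8000 ⇒ m₂ = 1188.8000/5 = 237.76000
Σ(xᵢ − x̄)³ = 24742.3200 ⇒ m₃ = 24742.3200/5 = 4948.46400
m₂^(3/2) = 237.76000^(1.5) = 3666.13276
g₁ = m₃ / m₂^(3/2) = 4948.46400 / 3666.13276 ≈ 1.350

1.350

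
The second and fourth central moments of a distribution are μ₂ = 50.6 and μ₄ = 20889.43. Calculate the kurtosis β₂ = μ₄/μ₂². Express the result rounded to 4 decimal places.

μ₂² = 50.6² = 2560.36000
μ₄/μ₂² = 20889.43 / 2560.36000 = 8.15879
β₂ ≈ 8.1588

8.1588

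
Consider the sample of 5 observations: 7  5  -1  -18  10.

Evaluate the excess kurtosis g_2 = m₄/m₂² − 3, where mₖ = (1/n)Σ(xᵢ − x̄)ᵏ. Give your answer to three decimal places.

x̄ = 0.6000
Σ(xᵢ − x̄)² = 497.2000 ⇒ m₂ = 99.44000
Σ(xᵢ − x̄)⁴ = 129554.8960 ⇒ m₄ = 25910.97920
m₂² = 9888.31360
g_2 = m₄/m₂² − 3 = 2.62036 − 3 ≈ -0.380

-0.380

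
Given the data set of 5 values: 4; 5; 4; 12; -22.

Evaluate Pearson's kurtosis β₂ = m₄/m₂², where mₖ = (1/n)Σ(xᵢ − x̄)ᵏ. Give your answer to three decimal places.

2.982

x̄ = 0.6000
Σ(xᵢ − x̄)² = 683.2000 ⇒ m₂ = 136.64000
Σ(xᵢ − x̄)⁴ = 278407.4560 ⇒ m₄ = 55681.49120
m₂² = 18670.48960
β₂ = m₄/m₂² = 55681.49120 / 18670.48960 ≈ 2.982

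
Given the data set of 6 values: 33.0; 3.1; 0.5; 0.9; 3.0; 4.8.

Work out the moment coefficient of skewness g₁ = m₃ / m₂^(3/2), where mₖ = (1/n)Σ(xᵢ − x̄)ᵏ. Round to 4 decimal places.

1.7259

x̄ = (33.0 + 3.1 + 0.5 + 0.9 + 3.0 + 4.8) / 6 = 7.5500
deviations (xᵢ − x̄): 25.4500, -4.4500, -7.0500, -6.6500, -4.5500, -2.7500
Σ(xᵢ − x̄)² = 789.6950 ⇒ m₂ = 789.6950/6 = 131.61583
Σ(xᵢ − x̄)³ = 15636.4320 ⇒ m₃ = 15636.4320/6 = 2606.07200
m₂^(3/2) = 131.61583^(1.5) = 1509.94875
g₁ = m₃ / m₂^(3/2) = 2606.07200 / 1509.94875 ≈ 1.7259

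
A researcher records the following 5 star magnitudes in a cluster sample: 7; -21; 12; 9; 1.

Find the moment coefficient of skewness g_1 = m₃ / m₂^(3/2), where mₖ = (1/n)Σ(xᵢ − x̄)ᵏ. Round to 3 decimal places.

x̄ = (7 - 21 + 12 + 9 + 1) / 5 = 1.6000
deviations (xᵢ − x̄): 5.4000, -22.6000, 10.4000, 7.4000, -0.6000
Σ(xᵢ − x̄)² = 703.2000 ⇒ m₂ = 703.2000/5 = 140.64000
Σ(xᵢ − x̄)³ = -9855.8400 ⇒ m₃ = -9855.8400/5 = -1971.16800
m₂^(3/2) = 140.64000^(1.5) = 1667.87418
g_1 = m₃ / m₂^(3/2) = -1971.16800 / 1667.87418 ≈ -1.182

-1.182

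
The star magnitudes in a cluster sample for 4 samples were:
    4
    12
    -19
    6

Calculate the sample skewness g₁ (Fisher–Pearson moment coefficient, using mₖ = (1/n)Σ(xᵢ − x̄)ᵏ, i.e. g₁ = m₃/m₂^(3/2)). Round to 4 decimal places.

-0.9338

x̄ = (4 + 12 - 19 + 6) / 4 = 0.7500
deviations (xᵢ − x̄): 3.2500, 11.2500, -19.7500, 5.2500
Σ(xᵢ − x̄)² = 554.7500 ⇒ m₂ = 554.7500/4 = 138.68750
Σ(xᵢ − x̄)³ = -6100.8750 ⇒ m₃ = -6100.8750/4 = -1525.21875
m₂^(3/2) = 138.68750^(1.5) = 1633.26246
g₁ = m₃ / m₂^(3/2) = -1525.21875 / 1633.26246 ≈ -0.9338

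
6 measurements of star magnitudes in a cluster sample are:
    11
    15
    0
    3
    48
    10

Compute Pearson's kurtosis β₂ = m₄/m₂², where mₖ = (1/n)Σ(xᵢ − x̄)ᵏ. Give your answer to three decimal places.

x̄ = 14.5000
Σ(xᵢ − x̄)² = 1497.5000 ⇒ m₂ = 249.58333
Σ(xᵢ − x̄)⁴ = 1321700.3750 ⇒ m₄ = 220283.39583
m₂² = 62291.84028
β₂ = m₄/m₂² = 220283.39583 / 62291.84028 ≈ 3.536

3.536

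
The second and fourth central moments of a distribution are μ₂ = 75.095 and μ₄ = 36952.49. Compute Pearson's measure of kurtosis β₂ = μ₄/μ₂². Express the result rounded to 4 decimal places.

μ₂² = 75.095² = 5639.25902
μ₄/μ₂² = 36952.49 / 5639.25902 = 6.55272
β₂ ≈ 6.5527

6.5527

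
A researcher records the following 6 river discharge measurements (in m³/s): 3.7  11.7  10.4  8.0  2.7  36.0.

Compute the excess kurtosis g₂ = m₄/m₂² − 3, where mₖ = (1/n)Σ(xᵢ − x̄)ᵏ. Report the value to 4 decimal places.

0.6286

x̄ = 12.0833
Σ(xᵢ − x̄)² = 749.9883 ⇒ m₂ = 124.99806
Σ(xᵢ − x̄)⁴ = 340169.5866 ⇒ m₄ = 56694.93110
m₂² = 15624.51389
g₂ = m₄/m₂² − 3 = 3.62859 − 3 ≈ 0.6286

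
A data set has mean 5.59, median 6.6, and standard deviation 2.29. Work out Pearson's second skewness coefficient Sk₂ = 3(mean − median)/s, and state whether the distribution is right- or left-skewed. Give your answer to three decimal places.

Sk₂ = 3(5.59 − 6.6) / 2.29 = 3 × -1.0100 / 2.29
    = -3.0300 / 2.29 ≈ -1.323
Sk₂ < 0 ⇒ mean < median ⇒ left-skewed (negative skew).

-1.323, left-skewed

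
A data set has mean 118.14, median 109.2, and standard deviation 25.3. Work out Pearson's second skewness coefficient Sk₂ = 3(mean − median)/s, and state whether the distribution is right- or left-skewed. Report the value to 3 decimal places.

Sk₂ = 3(118.14 − 109.2) / 25.3 = 3 × 8.9400 / 25.3
    = 26.8200 / 25.3 ≈ 1.060
Sk₂ > 0 ⇒ mean > median ⇒ right-skewed (positive skew).

1.060, right-skewed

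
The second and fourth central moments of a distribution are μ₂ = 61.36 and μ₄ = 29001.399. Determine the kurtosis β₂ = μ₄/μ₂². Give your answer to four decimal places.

μ₂² = 61.36² = 3765.04960
μ₄/μ₂² = 29001.399 / 3765.04960 = 7.70279
β₂ ≈ 7.7028

7.7028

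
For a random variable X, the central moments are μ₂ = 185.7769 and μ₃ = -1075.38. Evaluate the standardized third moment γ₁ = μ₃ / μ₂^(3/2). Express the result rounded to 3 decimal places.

σ = √μ₂ = √185.7769 = 13.63000
σ³ = μ₂^(3/2) = 2532.13915
γ₁ = μ₃/σ³ = -1075.38 / 2532.13915 ≈ -0.425

-0.425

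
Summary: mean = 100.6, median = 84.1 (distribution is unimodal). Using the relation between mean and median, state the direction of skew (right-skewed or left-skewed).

right-skewed

mean − median = 100.6 − 84.1 = 16.5
mean > median ⇒ the longer tail is on the right ⇒ right-skewed (positively skewed).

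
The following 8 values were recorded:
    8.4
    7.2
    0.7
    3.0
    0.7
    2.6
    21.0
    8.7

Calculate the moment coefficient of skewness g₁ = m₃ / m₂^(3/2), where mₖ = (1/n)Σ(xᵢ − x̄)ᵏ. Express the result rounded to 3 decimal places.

1.291

x̄ = (8.4 + 7.2 + 0.7 + 3.0 + 0.7 + 2.6 + 21.0 + 8.7) / 8 = 6.5375
deviations (xᵢ − x̄): 1.8625, 0.6625, -5.8375, -3.5375, -5.8375, -3.9375, 14.4625, 2.1625
Σ(xᵢ − x̄)² = 313.9188 ⇒ m₂ = 313.9188/8 = 39.23984
Σ(xᵢ − x̄)³ = 2538.7407 ⇒ m₃ = 2538.7407/8 = 317.34259
m₂^(3/2) = 39.23984^(1.5) = 245.80511
g₁ = m₃ / m₂^(3/2) = 317.34259 / 245.80511 ≈ 1.291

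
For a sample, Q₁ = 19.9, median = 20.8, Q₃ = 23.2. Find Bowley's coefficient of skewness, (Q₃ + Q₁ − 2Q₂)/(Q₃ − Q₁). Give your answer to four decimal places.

numerator: Q₃ + Q₁ − 2Q₂ = 23.2 + 19.9 − 2×20.8 = 1.5000
denominator: Q₃ − Q₁ = 23.2 − 19.9 = 3.3000
Bowley skewness = 1.5000 / 3.3000 ≈ 0.4545

0.4545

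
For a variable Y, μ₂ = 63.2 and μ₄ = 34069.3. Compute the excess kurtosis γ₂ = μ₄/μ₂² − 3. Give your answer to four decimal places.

μ₂² = 63.2² = 3994.24000
μ₄/μ₂² = 34069.3 / 3994.24000 = 8.52961
γ₂ = 8.52961 − 3 ≈ 5.5296

5.5296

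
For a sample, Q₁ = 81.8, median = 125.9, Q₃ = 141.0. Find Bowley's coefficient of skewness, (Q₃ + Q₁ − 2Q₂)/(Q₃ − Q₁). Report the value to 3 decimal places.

-0.490

numerator: Q₃ + Q₁ − 2Q₂ = 141.0 + 81.8 − 2×125.9 = -29.0000
denominator: Q₃ − Q₁ = 141.0 − 81.8 = 59.2000
Bowley skewness = -29.0000 / 59.2000 ≈ -0.490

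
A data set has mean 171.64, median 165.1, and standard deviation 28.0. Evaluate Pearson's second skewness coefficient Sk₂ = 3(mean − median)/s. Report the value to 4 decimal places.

Sk₂ = 3(171.64 − 165.1) / 28.0 = 3 × 6.5400 / 28.0
    = 19.6200 / 28.0 ≈ 0.7007

0.7007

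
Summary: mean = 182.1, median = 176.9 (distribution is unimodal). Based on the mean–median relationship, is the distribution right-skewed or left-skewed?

mean − median = 182.1 − 176.9 = 5.2
mean > median ⇒ the longer tail is on the right ⇒ right-skewed (positively skewed).

right-skewed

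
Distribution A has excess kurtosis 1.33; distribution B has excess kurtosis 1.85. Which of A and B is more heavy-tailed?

Higher excess kurtosis ⇒ heavier tails relative to the normal distribution.
1.33 vs 1.85: the larger is 1.85, so B has heavier tails.

B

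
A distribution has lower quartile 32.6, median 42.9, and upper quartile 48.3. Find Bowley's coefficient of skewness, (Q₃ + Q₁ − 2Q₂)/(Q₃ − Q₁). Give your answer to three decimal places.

-0.312

numerator: Q₃ + Q₁ − 2Q₂ = 48.3 + 32.6 − 2×42.9 = -4.9000
denominator: Q₃ − Q₁ = 48.3 − 32.6 = 15.7000
Bowley skewness = -4.9000 / 15.7000 ≈ -0.312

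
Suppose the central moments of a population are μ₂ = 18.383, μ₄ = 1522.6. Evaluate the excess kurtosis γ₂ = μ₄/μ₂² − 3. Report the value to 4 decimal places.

1.5056

μ₂² = 18.383² = 337.93469
μ₄/μ₂² = 1522.6 / 337.93469 = 4.50560
γ₂ = 4.50560 − 3 ≈ 1.5056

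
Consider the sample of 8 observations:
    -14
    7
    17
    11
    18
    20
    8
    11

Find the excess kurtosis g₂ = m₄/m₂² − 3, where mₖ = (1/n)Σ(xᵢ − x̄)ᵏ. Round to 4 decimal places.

1.1718

x̄ = 9.7500
Σ(xᵢ − x̄)² = 803.5000 ⇒ m₂ = 100.43750
Σ(xᵢ − x̄)⁴ = 336671.4063 ⇒ m₄ = 42083.92578
m₂² = 10087.69141
g₂ = m₄/m₂² − 3 = 4.17181 − 3 ≈ 1.1718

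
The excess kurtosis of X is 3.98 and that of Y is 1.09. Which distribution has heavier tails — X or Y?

Higher excess kurtosis ⇒ heavier tails relative to the normal distribution.
3.98 vs 1.09: the larger is 3.98, so X has heavier tails.

X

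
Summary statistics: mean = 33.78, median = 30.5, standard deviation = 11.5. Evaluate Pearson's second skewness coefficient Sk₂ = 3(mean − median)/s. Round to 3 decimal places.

0.856

Sk₂ = 3(33.78 − 30.5) / 11.5 = 3 × 3.2800 / 11.5
    = 9.8400 / 11.5 ≈ 0.856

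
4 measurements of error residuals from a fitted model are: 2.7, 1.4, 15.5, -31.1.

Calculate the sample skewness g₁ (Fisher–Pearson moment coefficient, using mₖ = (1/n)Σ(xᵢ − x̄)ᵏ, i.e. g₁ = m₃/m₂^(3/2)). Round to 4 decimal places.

x̄ = (2.7 + 1.4 + 15.5 - 31.1) / 4 = -2.8750
deviations (xᵢ − x̄): 5.5750, 4.2750, 18.3750, -28.2250
Σ(xᵢ − x̄)² = 1183.6475 ⇒ m₂ = 1183.6475/4 = 295.91188
Σ(xᵢ − x̄)³ = -16029.9146 ⇒ m₃ = -16029.9146/4 = -4007.47866
m₂^(3/2) = 295.91188^(1.5) = 5090.30249
g₁ = m₃ / m₂^(3/2) = -4007.47866 / 5090.30249 ≈ -0.7873

-0.7873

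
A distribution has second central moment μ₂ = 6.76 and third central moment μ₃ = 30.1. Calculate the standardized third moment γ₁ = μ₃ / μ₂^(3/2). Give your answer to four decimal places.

1.7126

σ = √μ₂ = √6.76 = 2.60000
σ³ = μ₂^(3/2) = 17.57600
γ₁ = μ₃/σ³ = 30.1 / 17.57600 ≈ 1.7126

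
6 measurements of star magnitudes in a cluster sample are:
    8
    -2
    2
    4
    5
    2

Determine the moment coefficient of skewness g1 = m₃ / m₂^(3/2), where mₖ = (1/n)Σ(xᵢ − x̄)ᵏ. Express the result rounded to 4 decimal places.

-0.1226

x̄ = (8 - 2 + 2 + 4 + 5 + 2) / 6 = 3.1667
deviations (xᵢ − x̄): 4.8333, -5.1667, -1.1667, 0.8333, 1.8333, -1.1667
Σ(xᵢ − x̄)² = 56.8333 ⇒ m₂ = 56.8333/6 = 9.47222
Σ(xᵢ − x̄)³ = -21.4444 ⇒ m₃ = -21.4444/6 = -3.57407
m₂^(3/2) = 9.47222^(1.5) = 29.15264
g1 = m₃ / m₂^(3/2) = -3.57407 / 29.15264 ≈ -0.1226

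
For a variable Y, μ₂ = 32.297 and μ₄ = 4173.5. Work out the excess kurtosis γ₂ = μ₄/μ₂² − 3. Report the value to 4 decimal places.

1.0011

μ₂² = 32.297² = 1043.09621
μ₄/μ₂² = 4173.5 / 1043.09621 = 4.00107
γ₂ = 4.00107 − 3 ≈ 1.0011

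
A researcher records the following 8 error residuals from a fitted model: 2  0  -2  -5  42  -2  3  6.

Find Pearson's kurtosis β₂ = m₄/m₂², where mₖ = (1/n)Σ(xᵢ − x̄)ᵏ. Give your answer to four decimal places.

5.5798

x̄ = 5.5000
Σ(xᵢ − x̄)² = 1604.0000 ⇒ m₂ = 200.50000
Σ(xᵢ − x̄)⁴ = 1794477.5000 ⇒ m₄ = 224309.68750
m₂² = 40200.25000
β₂ = m₄/m₂² = 224309.68750 / 40200.25000 ≈ 5.5798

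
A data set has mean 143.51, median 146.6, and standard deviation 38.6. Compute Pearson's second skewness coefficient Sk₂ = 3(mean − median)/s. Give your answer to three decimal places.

Sk₂ = 3(143.51 − 146.6) / 38.6 = 3 × -3.0900 / 38.6
    = -9.2700 / 38.6 ≈ -0.240

-0.240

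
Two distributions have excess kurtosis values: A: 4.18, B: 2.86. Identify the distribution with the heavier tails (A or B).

Higher excess kurtosis ⇒ heavier tails relative to the normal distribution.
4.18 vs 2.86: the larger is 4.18, so A has heavier tails.

A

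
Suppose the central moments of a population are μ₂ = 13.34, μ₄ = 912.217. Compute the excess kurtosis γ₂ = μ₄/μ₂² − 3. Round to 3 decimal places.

2.126

μ₂² = 13.34² = 177.95560
μ₄/μ₂² = 912.217 / 177.95560 = 5.12609
γ₂ = 5.12609 − 3 ≈ 2.126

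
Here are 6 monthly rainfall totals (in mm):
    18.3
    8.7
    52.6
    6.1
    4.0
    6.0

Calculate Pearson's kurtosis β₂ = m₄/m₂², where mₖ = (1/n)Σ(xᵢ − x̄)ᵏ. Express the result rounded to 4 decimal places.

x̄ = 15.9500
Σ(xᵢ − x̄)² = 1740.1350 ⇒ m₂ = 290.02250
Σ(xᵢ − x̄)⁴ = 1846647.4134 ⇒ m₄ = 307774.56891
m₂² = 84113.05051
β₂ = m₄/m₂² = 307774.56891 / 84113.05051 ≈ 3.6591

3.6591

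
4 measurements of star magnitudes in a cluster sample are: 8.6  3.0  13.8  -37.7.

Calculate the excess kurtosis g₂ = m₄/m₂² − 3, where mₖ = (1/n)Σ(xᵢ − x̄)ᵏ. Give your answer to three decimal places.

-0.758

x̄ = -3.0750
Σ(xᵢ − x̄)² = 1656.8675 ⇒ m₂ = 414.21688
Σ(xᵢ − x̄)⁴ = 1538371.4405 ⇒ m₄ = 384592.86011
m₂² = 171575.61953
g₂ = m₄/m₂² − 3 = 2.24154 − 3 ≈ -0.758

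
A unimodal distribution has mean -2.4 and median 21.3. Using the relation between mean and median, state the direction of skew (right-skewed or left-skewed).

mean − median = -2.4 − 21.3 = -23.7
mean < median ⇒ the longer tail is on the left ⇒ left-skewed (negatively skewed).

left-skewed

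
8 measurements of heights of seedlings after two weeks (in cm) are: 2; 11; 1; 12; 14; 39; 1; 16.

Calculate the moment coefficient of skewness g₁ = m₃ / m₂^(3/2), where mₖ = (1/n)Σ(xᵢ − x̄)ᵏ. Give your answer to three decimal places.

1.261

x̄ = (2 + 11 + 1 + 12 + 14 + 39 + 1 + 16) / 8 = 12.0000
deviations (xᵢ − x̄): -10.0000, -1.0000, -11.0000, 0.0000, 2.0000, 27.0000, -11.0000, 4.0000
Σ(xᵢ − x̄)² = 1092.0000 ⇒ m₂ = 1092.0000/8 = 136.50000
Σ(xᵢ − x̄)³ = 16092.0000 ⇒ m₃ = 16092.0000/8 = 2011.50000
m₂^(3/2) = 136.50000^(1.5) = 1594.77338
g₁ = m₃ / m₂^(3/2) = 2011.50000 / 1594.77338 ≈ 1.261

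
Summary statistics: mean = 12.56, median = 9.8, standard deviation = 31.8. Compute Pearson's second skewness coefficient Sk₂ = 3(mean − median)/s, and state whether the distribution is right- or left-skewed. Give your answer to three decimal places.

0.260, right-skewed

Sk₂ = 3(12.56 − 9.8) / 31.8 = 3 × 2.7600 / 31.8
    = 8.2800 / 31.8 ≈ 0.260
Sk₂ > 0 ⇒ mean > median ⇒ right-skewed (positive skew).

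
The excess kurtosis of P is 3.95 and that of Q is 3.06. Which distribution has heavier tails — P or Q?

P

Higher excess kurtosis ⇒ heavier tails relative to the normal distribution.
3.95 vs 3.06: the larger is 3.95, so P has heavier tails.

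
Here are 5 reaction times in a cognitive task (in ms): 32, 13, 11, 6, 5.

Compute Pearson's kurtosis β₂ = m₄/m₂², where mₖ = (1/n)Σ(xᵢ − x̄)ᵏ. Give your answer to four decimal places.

2.8039

x̄ = 13.4000
Σ(xᵢ − x̄)² = 477.2000 ⇒ m₂ = 95.44000
Σ(xᵢ − x̄)⁴ = 127698.8960 ⇒ m₄ = 25539.77920
m₂² = 9108.79360
β₂ = m₄/m₂² = 25539.77920 / 9108.79360 ≈ 2.8039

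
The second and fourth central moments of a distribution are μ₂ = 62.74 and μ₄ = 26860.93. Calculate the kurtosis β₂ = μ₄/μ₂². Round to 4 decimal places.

6.8239

μ₂² = 62.74² = 3936.30760
μ₄/μ₂² = 26860.93 / 3936.30760 = 6.82389
β₂ ≈ 6.8239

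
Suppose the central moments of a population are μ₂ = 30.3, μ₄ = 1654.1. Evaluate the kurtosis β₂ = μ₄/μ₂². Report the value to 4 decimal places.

1.8017

μ₂² = 30.3² = 918.09000
μ₄/μ₂² = 1654.1 / 918.09000 = 1.80168
β₂ ≈ 1.8017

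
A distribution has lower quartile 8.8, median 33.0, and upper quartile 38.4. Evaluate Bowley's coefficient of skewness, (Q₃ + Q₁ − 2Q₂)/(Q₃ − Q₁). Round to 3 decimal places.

numerator: Q₃ + Q₁ − 2Q₂ = 38.4 + 8.8 − 2×33.0 = -18.8000
denominator: Q₃ − Q₁ = 38.4 − 8.8 = 29.6000
Bowley skewness = -18.8000 / 29.6000 ≈ -0.635

-0.635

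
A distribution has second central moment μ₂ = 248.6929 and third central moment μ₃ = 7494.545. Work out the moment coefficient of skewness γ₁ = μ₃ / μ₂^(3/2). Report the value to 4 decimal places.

σ = √μ₂ = √248.6929 = 15.77000
σ³ = μ₂^(3/2) = 3921.88703
γ₁ = μ₃/σ³ = 7494.545 / 3921.88703 ≈ 1.9110

1.9110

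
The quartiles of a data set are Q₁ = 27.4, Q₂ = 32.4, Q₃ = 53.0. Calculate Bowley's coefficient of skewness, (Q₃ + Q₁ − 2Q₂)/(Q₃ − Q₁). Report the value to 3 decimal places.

numerator: Q₃ + Q₁ − 2Q₂ = 53.0 + 27.4 − 2×32.4 = 15.6000
denominator: Q₃ − Q₁ = 53.0 − 27.4 = 25.6000
Bowley skewness = 15.6000 / 25.6000 ≈ 0.609

0.609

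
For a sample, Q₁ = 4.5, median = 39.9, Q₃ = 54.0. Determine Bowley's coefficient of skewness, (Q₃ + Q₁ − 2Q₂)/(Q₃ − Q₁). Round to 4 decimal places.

numerator: Q₃ + Q₁ − 2Q₂ = 54.0 + 4.5 − 2×39.9 = -21.3000
denominator: Q₃ − Q₁ = 54.0 − 4.5 = 49.5000
Bowley skewness = -21.3000 / 49.5000 ≈ -0.4303

-0.4303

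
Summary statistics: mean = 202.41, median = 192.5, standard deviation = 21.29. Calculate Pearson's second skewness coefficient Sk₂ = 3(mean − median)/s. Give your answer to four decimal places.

1.3964

Sk₂ = 3(202.41 − 192.5) / 21.29 = 3 × 9.9100 / 21.29
    = 29.7300 / 21.29 ≈ 1.3964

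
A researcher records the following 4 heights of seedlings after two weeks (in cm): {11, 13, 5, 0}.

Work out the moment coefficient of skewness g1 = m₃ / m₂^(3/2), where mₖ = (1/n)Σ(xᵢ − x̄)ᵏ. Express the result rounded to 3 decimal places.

-0.279

x̄ = (11 + 13 + 5 + 0) / 4 = 7.2500
deviations (xᵢ − x̄): 3.7500, 5.7500, -2.2500, -7.2500
Σ(xᵢ − x̄)² = 104.7500 ⇒ m₂ = 104.7500/4 = 26.18750
Σ(xᵢ − x̄)³ = -149.6250 ⇒ m₃ = -149.6250/4 = -37.40625
m₂^(3/2) = 26.18750^(1.5) = 134.01119
g1 = m₃ / m₂^(3/2) = -37.40625 / 134.01119 ≈ -0.279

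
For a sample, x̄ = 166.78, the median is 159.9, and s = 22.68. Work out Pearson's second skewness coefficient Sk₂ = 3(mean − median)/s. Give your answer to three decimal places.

0.910

Sk₂ = 3(166.78 − 159.9) / 22.68 = 3 × 6.8800 / 22.68
    = 20.6400 / 22.68 ≈ 0.910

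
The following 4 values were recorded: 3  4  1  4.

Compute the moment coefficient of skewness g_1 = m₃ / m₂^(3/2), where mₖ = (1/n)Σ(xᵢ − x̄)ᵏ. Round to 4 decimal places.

x̄ = (3 + 4 + 1 + 4) / 4 = 3.0000
deviations (xᵢ − x̄): 0.0000, 1.0000, -2.0000, 1.0000
Σ(xᵢ − x̄)² = 6.0000 ⇒ m₂ = 6.0000/4 = 1.50000
Σ(xᵢ − x̄)³ = -6.0000 ⇒ m₃ = -6.0000/4 = -1.50000
m₂^(3/2) = 1.50000^(1.5) = 1.83712
g_1 = m₃ / m₂^(3/2) = -1.50000 / 1.83712 ≈ -0.8165

-0.8165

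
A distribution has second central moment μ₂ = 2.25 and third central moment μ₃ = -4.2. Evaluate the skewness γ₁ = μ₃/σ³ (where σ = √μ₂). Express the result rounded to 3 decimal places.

σ = √μ₂ = √2.25 = 1.50000
σ³ = μ₂^(3/2) = 3.37500
γ₁ = μ₃/σ³ = -4.2 / 3.37500 ≈ -1.244

-1.244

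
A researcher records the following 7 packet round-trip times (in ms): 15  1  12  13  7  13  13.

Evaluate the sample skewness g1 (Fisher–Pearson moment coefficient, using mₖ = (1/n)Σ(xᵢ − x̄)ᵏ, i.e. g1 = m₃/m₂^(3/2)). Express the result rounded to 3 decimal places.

-1.213

x̄ = (15 + 1 + 12 + 13 + 7 + 13 + 13) / 7 = 10.5714
deviations (xᵢ − x̄): 4.4286, -9.5714, 1.4286, 2.4286, -3.5714, 2.4286, 2.4286
Σ(xᵢ − x̄)² = 143.7143 ⇒ m₂ = 143.7143/7 = 20.53061
Σ(xᵢ − x̄)³ = -789.6735 ⇒ m₃ = -789.6735/7 = -112.81050
m₂^(3/2) = 20.53061^(1.5) = 93.02568
g1 = m₃ / m₂^(3/2) = -112.81050 / 93.02568 ≈ -1.213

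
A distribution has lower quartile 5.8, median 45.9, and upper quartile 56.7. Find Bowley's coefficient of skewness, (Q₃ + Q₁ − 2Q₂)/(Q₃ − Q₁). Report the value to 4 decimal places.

-0.5756

numerator: Q₃ + Q₁ − 2Q₂ = 56.7 + 5.8 − 2×45.9 = -29.3000
denominator: Q₃ − Q₁ = 56.7 − 5.8 = 50.9000
Bowley skewness = -29.3000 / 50.9000 ≈ -0.5756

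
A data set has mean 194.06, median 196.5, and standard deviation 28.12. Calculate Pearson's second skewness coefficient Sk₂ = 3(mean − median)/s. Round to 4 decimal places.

Sk₂ = 3(194.06 − 196.5) / 28.12 = 3 × -2.4400 / 28.12
    = -7.3200 / 28.12 ≈ -0.2603

-0.2603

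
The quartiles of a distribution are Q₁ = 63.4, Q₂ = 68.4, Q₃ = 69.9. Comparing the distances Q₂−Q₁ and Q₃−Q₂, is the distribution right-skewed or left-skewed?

Q₂ − Q₁ = 5.0;  Q₃ − Q₂ = 1.5
Q₂ − Q₁ > Q₃ − Q₂ ⇒ the lower half is more spread out ⇒ left-skewed.

left-skewed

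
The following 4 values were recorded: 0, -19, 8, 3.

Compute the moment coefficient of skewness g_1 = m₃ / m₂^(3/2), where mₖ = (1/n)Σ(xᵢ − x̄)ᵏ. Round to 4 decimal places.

-0.8846

x̄ = (0 - 19 + 8 + 3) / 4 = -2.0000
deviations (xᵢ − x̄): 2.0000, -17.0000, 10.0000, 5.0000
Σ(xᵢ − x̄)² = 418.0000 ⇒ m₂ = 418.0000/4 = 104.50000
Σ(xᵢ − x̄)³ = -3780.0000 ⇒ m₃ = -3780.0000/4 = -945.00000
m₂^(3/2) = 104.50000^(1.5) = 1068.25377
g_1 = m₃ / m₂^(3/2) = -945.00000 / 1068.25377 ≈ -0.8846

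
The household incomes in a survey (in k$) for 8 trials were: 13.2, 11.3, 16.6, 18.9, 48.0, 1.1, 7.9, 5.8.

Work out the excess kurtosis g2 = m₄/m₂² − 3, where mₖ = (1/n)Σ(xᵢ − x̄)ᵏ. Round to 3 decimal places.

1.520

x̄ = 15.3500
Σ(xᵢ − x̄)² = 1450.9800 ⇒ m₂ = 181.37250
Σ(xᵢ − x̄)⁴ = 1189488.4468 ⇒ m₄ = 148686.05586
m₂² = 32895.98376
g2 = m₄/m₂² − 3 = 4.51988 − 3 ≈ 1.520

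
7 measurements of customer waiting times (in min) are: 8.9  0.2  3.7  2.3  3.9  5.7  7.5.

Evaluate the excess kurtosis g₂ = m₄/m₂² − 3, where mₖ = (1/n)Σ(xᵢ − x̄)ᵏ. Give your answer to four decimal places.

x̄ = 4.6000
Σ(xᵢ − x̄)² = 54.0600 ⇒ m₂ = 7.72286
Σ(xᵢ − x̄)⁴ = 817.7622 ⇒ m₄ = 116.82317
m₂² = 59.64252
g₂ = m₄/m₂² − 3 = 1.95872 − 3 ≈ -1.0413

-1.0413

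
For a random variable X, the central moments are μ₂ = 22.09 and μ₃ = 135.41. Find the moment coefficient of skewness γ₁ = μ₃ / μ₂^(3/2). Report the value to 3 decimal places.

1.304

σ = √μ₂ = √22.09 = 4.70000
σ³ = μ₂^(3/2) = 103.82300
γ₁ = μ₃/σ³ = 135.41 / 103.82300 ≈ 1.304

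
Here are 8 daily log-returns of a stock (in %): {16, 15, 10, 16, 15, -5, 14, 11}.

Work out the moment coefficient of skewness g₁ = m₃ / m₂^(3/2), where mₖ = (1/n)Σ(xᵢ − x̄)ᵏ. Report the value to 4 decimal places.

-1.8511

x̄ = (16 + 15 + 10 + 16 + 15 - 5 + 14 + 11) / 8 = 11.5000
deviations (xᵢ − x̄): 4.5000, 3.5000, -1.5000, 4.5000, 3.5000, -16.5000, 2.5000, -0.5000
Σ(xᵢ − x̄)² = 346.0000 ⇒ m₂ = 346.0000/8 = 43.25000
Σ(xᵢ − x̄)³ = -4212.0000 ⇒ m₃ = -4212.0000/8 = -526.50000
m₂^(3/2) = 43.25000^(1.5) = 284.43247
g₁ = m₃ / m₂^(3/2) = -526.50000 / 284.43247 ≈ -1.8511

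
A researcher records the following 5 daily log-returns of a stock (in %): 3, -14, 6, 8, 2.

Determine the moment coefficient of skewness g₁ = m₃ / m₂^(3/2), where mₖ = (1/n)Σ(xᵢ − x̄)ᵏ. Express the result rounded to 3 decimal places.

-1.223

x̄ = (3 - 14 + 6 + 8 + 2) / 5 = 1.0000
deviations (xᵢ − x̄): 2.0000, -15.0000, 5.0000, 7.0000, 1.0000
Σ(xᵢ − x̄)² = 304.0000 ⇒ m₂ = 304.0000/5 = 60.80000
Σ(xᵢ − x̄)³ = -2898.0000 ⇒ m₃ = -2898.0000/5 = -579.60000
m₂^(3/2) = 60.80000^(1.5) = 474.08408
g₁ = m₃ / m₂^(3/2) = -579.60000 / 474.08408 ≈ -1.223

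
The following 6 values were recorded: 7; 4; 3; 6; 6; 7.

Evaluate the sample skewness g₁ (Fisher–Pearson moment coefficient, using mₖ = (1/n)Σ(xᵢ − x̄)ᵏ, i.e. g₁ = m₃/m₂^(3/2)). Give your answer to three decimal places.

-0.593

x̄ = (7 + 4 + 3 + 6 + 6 + 7) / 6 = 5.5000
deviations (xᵢ − x̄): 1.5000, -1.5000, -2.5000, 0.5000, 0.5000, 1.5000
Σ(xᵢ − x̄)² = 13.5000 ⇒ m₂ = 13.5000/6 = 2.25000
Σ(xᵢ − x̄)³ = -12.0000 ⇒ m₃ = -12.0000/6 = -2.00000
m₂^(3/2) = 2.25000^(1.5) = 3.37500
g₁ = m₃ / m₂^(3/2) = -2.00000 / 3.37500 ≈ -0.593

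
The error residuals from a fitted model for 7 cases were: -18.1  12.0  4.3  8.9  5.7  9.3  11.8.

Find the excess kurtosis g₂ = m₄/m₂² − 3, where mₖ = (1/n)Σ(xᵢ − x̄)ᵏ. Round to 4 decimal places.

1.4971

x̄ = 4.8429
Σ(xᵢ − x̄)² = 663.3571 ⇒ m₂ = 94.76531
Σ(xᵢ − x̄)⁴ = 282703.2599 ⇒ m₄ = 40386.17998
m₂² = 8980.46324
g₂ = m₄/m₂² − 3 = 4.49712 − 3 ≈ 1.4971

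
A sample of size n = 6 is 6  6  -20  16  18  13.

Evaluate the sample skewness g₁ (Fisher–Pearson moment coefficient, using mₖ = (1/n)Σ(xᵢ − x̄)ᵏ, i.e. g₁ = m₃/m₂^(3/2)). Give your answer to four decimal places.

x̄ = (6 + 6 - 20 + 16 + 18 + 13) / 6 = 6.5000
deviations (xᵢ − x̄): -0.5000, -0.5000, -26.5000, 9.5000, 11.5000, 6.5000
Σ(xᵢ − x̄)² = 967.5000 ⇒ m₂ = 967.5000/6 = 161.25000
Σ(xᵢ − x̄)³ = -15957.0000 ⇒ m₃ = -15957.0000/6 = -2659.50000
m₂^(3/2) = 161.25000^(1.5) = 2047.62105
g₁ = m₃ / m₂^(3/2) = -2659.50000 / 2047.62105 ≈ -1.2988

-1.2988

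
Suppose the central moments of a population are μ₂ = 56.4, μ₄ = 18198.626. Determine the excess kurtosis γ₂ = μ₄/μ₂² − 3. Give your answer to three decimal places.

μ₂² = 56.4² = 3180.96000
μ₄/μ₂² = 18198.626 / 3180.96000 = 5.72111
γ₂ = 5.72111 − 3 ≈ 2.721

2.721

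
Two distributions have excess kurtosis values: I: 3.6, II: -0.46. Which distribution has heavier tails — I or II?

Higher excess kurtosis ⇒ heavier tails relative to the normal distribution.
3.6 vs -0.46: the larger is 3.6, so I has heavier tails. (I is leptokurtic — heavier-than-normal tails; the other is platykurtic.)

I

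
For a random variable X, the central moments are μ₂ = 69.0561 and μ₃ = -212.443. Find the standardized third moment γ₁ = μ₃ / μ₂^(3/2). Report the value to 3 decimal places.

-0.370

σ = √μ₂ = √69.0561 = 8.31000
σ³ = μ₂^(3/2) = 573.85619
γ₁ = μ₃/σ³ = -212.443 / 573.85619 ≈ -0.370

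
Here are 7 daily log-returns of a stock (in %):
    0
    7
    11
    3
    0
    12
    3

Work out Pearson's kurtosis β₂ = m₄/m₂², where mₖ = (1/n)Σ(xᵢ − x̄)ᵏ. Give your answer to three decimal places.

x̄ = 5.1429
Σ(xᵢ − x̄)² = 146.8571 ⇒ m₂ = 20.97959
Σ(xᵢ − x̄)⁴ = 4840.9913 ⇒ m₄ = 691.57018
m₂² = 440.14327
β₂ = m₄/m₂² = 691.57018 / 440.14327 ≈ 1.571

1.571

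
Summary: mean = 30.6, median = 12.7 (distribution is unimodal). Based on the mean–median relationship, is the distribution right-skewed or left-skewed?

right-skewed

mean − median = 30.6 − 12.7 = 17.9
mean > median ⇒ the longer tail is on the right ⇒ right-skewed (positively skewed).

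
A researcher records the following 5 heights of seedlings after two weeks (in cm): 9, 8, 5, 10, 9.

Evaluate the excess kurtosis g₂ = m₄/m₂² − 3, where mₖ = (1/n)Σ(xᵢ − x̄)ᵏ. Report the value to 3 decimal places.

-0.348

x̄ = 8.2000
Σ(xᵢ − x̄)² = 14.8000 ⇒ m₂ = 2.96000
Σ(xᵢ − x̄)⁴ = 116.1760 ⇒ m₄ = 23.23520
m₂² = 8.76160
g₂ = m₄/m₂² − 3 = 2.65194 − 3 ≈ -0.348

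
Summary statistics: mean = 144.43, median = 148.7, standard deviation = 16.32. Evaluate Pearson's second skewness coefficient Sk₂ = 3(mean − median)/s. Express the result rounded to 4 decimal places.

-0.7849

Sk₂ = 3(144.43 − 148.7) / 16.32 = 3 × -4.2700 / 16.32
    = -12.8100 / 16.32 ≈ -0.7849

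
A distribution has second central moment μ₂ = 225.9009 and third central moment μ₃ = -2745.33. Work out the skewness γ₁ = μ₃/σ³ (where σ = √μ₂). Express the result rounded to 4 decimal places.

-0.8086

σ = √μ₂ = √225.9009 = 15.03000
σ³ = μ₂^(3/2) = 3395.29053
γ₁ = μ₃/σ³ = -2745.33 / 3395.29053 ≈ -0.8086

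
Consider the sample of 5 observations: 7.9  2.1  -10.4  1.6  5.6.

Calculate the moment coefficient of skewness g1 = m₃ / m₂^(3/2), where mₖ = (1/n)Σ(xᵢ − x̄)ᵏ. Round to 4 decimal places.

-1.0067

x̄ = (7.9 + 2.1 - 10.4 + 1.6 + 5.6) / 5 = 1.3600
deviations (xᵢ − x̄): 6.5400, 0.7400, -11.7600, 0.2400, 4.2400
Σ(xᵢ − x̄)² = 199.6520 ⇒ m₂ = 199.6520/5 = 39.93040
Σ(xᵢ − x̄)³ = -1270.0094 ⇒ m₃ = -1270.0094/5 = -254.00189
m₂^(3/2) = 39.93040^(1.5) = 252.32222
g1 = m₃ / m₂^(3/2) = -254.00189 / 252.32222 ≈ -1.0067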